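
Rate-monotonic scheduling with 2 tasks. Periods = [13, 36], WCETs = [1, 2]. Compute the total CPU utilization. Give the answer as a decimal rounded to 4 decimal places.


Compute individual utilizations (exact fractions):
  Task 1: C/T = 1/13 (approx. 0.0769)
  Task 2: C/T = 2/36 = 1/18 (approx. 0.0556)
Total utilization U = 1/13 + 1/18 = 31/234
Rounded to 4 decimal places: U = 0.1325
RM (Liu & Layland) bound for 2 tasks = 0.828427; compare with U = 31/234 (approx. 0.132479)
U <= bound, so schedulable by RM sufficient condition.

0.1325


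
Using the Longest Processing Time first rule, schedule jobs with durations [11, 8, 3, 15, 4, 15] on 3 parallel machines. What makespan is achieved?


Sort jobs in decreasing order (LPT): [15, 15, 11, 8, 4, 3]
Assign each job to the least loaded machine:
  Machine 1: jobs [15, 4], load = 19
  Machine 2: jobs [15, 3], load = 18
  Machine 3: jobs [11, 8], load = 19
Makespan = max load = 19

19


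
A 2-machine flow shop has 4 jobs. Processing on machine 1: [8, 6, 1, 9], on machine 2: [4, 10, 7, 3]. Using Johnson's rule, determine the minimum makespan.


Apply Johnson's rule:
  Group 1 (a <= b): [(3, 1, 7), (2, 6, 10)]
  Group 2 (a > b): [(1, 8, 4), (4, 9, 3)]
Optimal job order: [3, 2, 1, 4]
Schedule:
  Job 3: M1 done at 1, M2 done at 8
  Job 2: M1 done at 7, M2 done at 18
  Job 1: M1 done at 15, M2 done at 22
  Job 4: M1 done at 24, M2 done at 27
Makespan = 27

27


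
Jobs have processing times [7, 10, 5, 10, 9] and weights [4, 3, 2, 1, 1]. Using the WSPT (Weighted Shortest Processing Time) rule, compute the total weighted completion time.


Compute p/w ratios and sort ascending (WSPT): [(7, 4), (5, 2), (10, 3), (9, 1), (10, 1)]
Compute weighted completion times:
  Job (p=7,w=4): C=7, w*C=4*7=28
  Job (p=5,w=2): C=12, w*C=2*12=24
  Job (p=10,w=3): C=22, w*C=3*22=66
  Job (p=9,w=1): C=31, w*C=1*31=31
  Job (p=10,w=1): C=41, w*C=1*41=41
Total weighted completion time = 190

190


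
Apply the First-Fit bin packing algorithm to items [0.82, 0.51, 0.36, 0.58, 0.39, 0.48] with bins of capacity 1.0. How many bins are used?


Place items sequentially using First-Fit:
  Item 0.82 -> new Bin 1
  Item 0.51 -> new Bin 2
  Item 0.36 -> Bin 2 (now 0.87)
  Item 0.58 -> new Bin 3
  Item 0.39 -> Bin 3 (now 0.97)
  Item 0.48 -> new Bin 4
Total bins used = 4

4


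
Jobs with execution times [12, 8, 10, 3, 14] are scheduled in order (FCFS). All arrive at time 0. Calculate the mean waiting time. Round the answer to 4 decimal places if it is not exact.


FCFS order (as given): [12, 8, 10, 3, 14]
Waiting times:
  Job 1: wait = 0
  Job 2: wait = 12
  Job 3: wait = 20
  Job 4: wait = 30
  Job 5: wait = 33
Sum of waiting times = 95
Average waiting time = 95/5 = 19.0

19.0


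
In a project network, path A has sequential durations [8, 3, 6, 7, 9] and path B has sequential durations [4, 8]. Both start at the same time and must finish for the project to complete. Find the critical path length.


Path A total = 8 + 3 + 6 + 7 + 9 = 33
Path B total = 4 + 8 = 12
Critical path = longest path = max(33, 12) = 33

33


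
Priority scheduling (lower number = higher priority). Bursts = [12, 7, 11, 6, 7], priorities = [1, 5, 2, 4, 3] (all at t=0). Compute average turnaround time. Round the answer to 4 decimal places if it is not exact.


Sort by priority (ascending = highest first):
Order: [(1, 12), (2, 11), (3, 7), (4, 6), (5, 7)]
Completion times:
  Priority 1, burst=12, C=12
  Priority 2, burst=11, C=23
  Priority 3, burst=7, C=30
  Priority 4, burst=6, C=36
  Priority 5, burst=7, C=43
Average turnaround = 144/5 = 28.8

28.8


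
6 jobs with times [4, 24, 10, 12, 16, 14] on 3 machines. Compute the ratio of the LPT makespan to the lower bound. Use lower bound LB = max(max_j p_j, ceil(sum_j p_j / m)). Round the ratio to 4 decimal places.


LPT order: [24, 16, 14, 12, 10, 4]
Machine loads after assignment: [28, 26, 26]
LPT makespan = 28
Lower bound = max(max_job, ceil(total/3)) = max(24, 27) = 27
Ratio = 28 / 27 = 1.037

1.037


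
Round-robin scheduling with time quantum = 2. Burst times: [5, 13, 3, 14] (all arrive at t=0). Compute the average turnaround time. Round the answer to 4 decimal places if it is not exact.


Time quantum = 2
Execution trace:
  J1 runs 2 units, time = 2
  J2 runs 2 units, time = 4
  J3 runs 2 units, time = 6
  J4 runs 2 units, time = 8
  J1 runs 2 units, time = 10
  J2 runs 2 units, time = 12
  J3 runs 1 units, time = 13
  J4 runs 2 units, time = 15
  J1 runs 1 units, time = 16
  J2 runs 2 units, time = 18
  J4 runs 2 units, time = 20
  J2 runs 2 units, time = 22
  J4 runs 2 units, time = 24
  J2 runs 2 units, time = 26
  J4 runs 2 units, time = 28
  J2 runs 2 units, time = 30
  J4 runs 2 units, time = 32
  J2 runs 1 units, time = 33
  J4 runs 2 units, time = 35
Finish times: [16, 33, 13, 35]
Average turnaround = 97/4 = 24.25

24.25


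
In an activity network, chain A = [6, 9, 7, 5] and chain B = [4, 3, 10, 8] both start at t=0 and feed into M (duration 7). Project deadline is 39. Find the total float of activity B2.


Forward pass: ES(B2) = sum of predecessors on chain B = 4
EF = ES + duration = 4 + 3 = 7
Backward pass: LF(M) = deadline = 39; LS(M) = 39 - 7 = 32
LF(B2) = LS(M) - sum(successors on chain B) = 32 - 18 = 14
LS = LF - duration = 14 - 3 = 11
Total float = LS - ES = 11 - 4 = 7

7


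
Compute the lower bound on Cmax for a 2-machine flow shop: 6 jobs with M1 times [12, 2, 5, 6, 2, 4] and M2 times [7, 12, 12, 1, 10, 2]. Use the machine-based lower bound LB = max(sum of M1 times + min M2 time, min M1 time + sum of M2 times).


LB1 = sum(M1 times) + min(M2 times) = 31 + 1 = 32
LB2 = min(M1 times) + sum(M2 times) = 2 + 44 = 46
Lower bound = max(LB1, LB2) = max(32, 46) = 46

46


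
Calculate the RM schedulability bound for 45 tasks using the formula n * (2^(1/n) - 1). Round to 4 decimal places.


Compute 2^(1/45) = 1.0155225125
Subtract 1: 1.0155225125 - 1 = 0.0155225125
Multiply by n: 45 * 0.0155225125 = 0.6985130625
Round to 4 dp: 0.6985

0.6985


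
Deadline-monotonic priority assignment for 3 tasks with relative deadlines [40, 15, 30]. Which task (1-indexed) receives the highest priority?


Sort tasks by relative deadline (ascending):
  Task 2: deadline = 15
  Task 3: deadline = 30
  Task 1: deadline = 40
Priority order (highest first): [2, 3, 1]
Highest priority task = 2

2


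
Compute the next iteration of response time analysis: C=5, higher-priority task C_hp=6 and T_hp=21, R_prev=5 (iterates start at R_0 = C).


R_next = C + ceil(R_prev / T_hp) * C_hp
ceil(5 / 21) = ceil(0.2381) = 1
Interference = 1 * 6 = 6
R_next = 5 + 6 = 11

11


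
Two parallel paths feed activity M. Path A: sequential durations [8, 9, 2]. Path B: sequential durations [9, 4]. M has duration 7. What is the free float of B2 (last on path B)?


ES(B2) = sum of predecessors on chain B = 9
EF(B2) = ES + duration = 9 + 4 = 13
Successor of B2 is M. ES(M) = max(sum(A), sum(B)) = max(19, 13) = 19
Free float = ES(successor) - EF(current) = 19 - 13 = 6

6


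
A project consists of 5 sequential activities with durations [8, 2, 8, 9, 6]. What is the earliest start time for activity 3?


Activity 3 starts after activities 1 through 2 complete.
Predecessor durations: [8, 2]
ES = 8 + 2 = 10

10


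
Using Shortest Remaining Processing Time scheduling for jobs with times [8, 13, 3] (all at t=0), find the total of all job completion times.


Since all jobs arrive at t=0, SRPT equals SPT ordering.
SPT order: [3, 8, 13]
Completion times:
  Job 1: p=3, C=3
  Job 2: p=8, C=11
  Job 3: p=13, C=24
Total completion time = 3 + 11 + 24 = 38

38


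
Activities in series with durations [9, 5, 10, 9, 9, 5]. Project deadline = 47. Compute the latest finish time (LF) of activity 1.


LF(activity 1) = deadline - sum of successor durations
Successors: activities 2 through 6 with durations [5, 10, 9, 9, 5]
Sum of successor durations = 38
LF = 47 - 38 = 9

9


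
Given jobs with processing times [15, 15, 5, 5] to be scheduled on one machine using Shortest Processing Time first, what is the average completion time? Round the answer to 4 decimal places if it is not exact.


Sort jobs by processing time (SPT order): [5, 5, 15, 15]
Compute completion times sequentially:
  Job 1: processing = 5, completes at 5
  Job 2: processing = 5, completes at 10
  Job 3: processing = 15, completes at 25
  Job 4: processing = 15, completes at 40
Sum of completion times = 80
Average completion time = 80/4 = 20.0

20.0


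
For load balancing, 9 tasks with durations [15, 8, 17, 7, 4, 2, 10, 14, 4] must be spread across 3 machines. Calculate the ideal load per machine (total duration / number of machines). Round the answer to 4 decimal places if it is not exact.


Total processing time = 15 + 8 + 17 + 7 + 4 + 2 + 10 + 14 + 4 = 81
Number of machines = 3
Ideal balanced load = 81 / 3 = 27.0

27.0


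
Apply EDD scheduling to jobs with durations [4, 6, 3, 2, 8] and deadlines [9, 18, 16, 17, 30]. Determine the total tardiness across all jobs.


Sort by due date (EDD order): [(4, 9), (3, 16), (2, 17), (6, 18), (8, 30)]
Compute completion times and tardiness:
  Job 1: p=4, d=9, C=4, tardiness=max(0,4-9)=0
  Job 2: p=3, d=16, C=7, tardiness=max(0,7-16)=0
  Job 3: p=2, d=17, C=9, tardiness=max(0,9-17)=0
  Job 4: p=6, d=18, C=15, tardiness=max(0,15-18)=0
  Job 5: p=8, d=30, C=23, tardiness=max(0,23-30)=0
Total tardiness = 0

0


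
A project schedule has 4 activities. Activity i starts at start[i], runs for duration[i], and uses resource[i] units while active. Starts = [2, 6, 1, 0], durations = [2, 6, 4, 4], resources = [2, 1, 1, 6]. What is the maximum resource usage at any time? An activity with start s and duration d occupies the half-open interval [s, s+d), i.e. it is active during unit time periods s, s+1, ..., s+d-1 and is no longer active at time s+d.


Each activity i is active on [start_i, start_i + duration_i).
Compute total resource usage per time slot:
  t=0: active resources = [6], total = 6
  t=1: active resources = [1, 6], total = 7
  t=2: active resources = [2, 1, 6], total = 9
  t=3: active resources = [2, 1, 6], total = 9
  t=4: active resources = [1], total = 1
  t=5: active resources = [], total = 0
  t=6: active resources = [1], total = 1
  t=7: active resources = [1], total = 1
  t=8: active resources = [1], total = 1
  t=9: active resources = [1], total = 1
  t=10: active resources = [1], total = 1
  t=11: active resources = [1], total = 1
Peak resource demand = 9

9


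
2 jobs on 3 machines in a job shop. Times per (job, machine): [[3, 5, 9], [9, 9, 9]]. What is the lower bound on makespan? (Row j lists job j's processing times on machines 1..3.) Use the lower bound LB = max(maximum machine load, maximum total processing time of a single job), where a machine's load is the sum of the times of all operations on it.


Machine loads:
  Machine 1: 3 + 9 = 12
  Machine 2: 5 + 9 = 14
  Machine 3: 9 + 9 = 18
Max machine load = 18
Job totals:
  Job 1: 17
  Job 2: 27
Max job total = 27
Lower bound = max(18, 27) = 27

27


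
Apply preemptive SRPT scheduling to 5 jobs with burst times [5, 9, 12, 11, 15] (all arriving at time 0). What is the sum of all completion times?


Since all jobs arrive at t=0, SRPT equals SPT ordering.
SPT order: [5, 9, 11, 12, 15]
Completion times:
  Job 1: p=5, C=5
  Job 2: p=9, C=14
  Job 3: p=11, C=25
  Job 4: p=12, C=37
  Job 5: p=15, C=52
Total completion time = 5 + 14 + 25 + 37 + 52 = 133

133


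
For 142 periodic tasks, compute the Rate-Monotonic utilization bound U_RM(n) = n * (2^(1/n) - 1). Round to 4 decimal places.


Compute 2^(1/142) = 1.0048932512
Subtract 1: 1.0048932512 - 1 = 0.0048932512
Multiply by n: 142 * 0.0048932512 = 0.6948416704
Round to 4 dp: 0.6948

0.6948


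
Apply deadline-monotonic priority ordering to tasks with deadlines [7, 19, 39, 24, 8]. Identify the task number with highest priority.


Sort tasks by relative deadline (ascending):
  Task 1: deadline = 7
  Task 5: deadline = 8
  Task 2: deadline = 19
  Task 4: deadline = 24
  Task 3: deadline = 39
Priority order (highest first): [1, 5, 2, 4, 3]
Highest priority task = 1

1


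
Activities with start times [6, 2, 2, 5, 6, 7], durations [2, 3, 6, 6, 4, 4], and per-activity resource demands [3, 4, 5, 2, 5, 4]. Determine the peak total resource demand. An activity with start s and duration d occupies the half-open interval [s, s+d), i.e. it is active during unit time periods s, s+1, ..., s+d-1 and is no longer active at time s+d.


Each activity i is active on [start_i, start_i + duration_i).
Compute total resource usage per time slot:
  t=0: active resources = [], total = 0
  t=1: active resources = [], total = 0
  t=2: active resources = [4, 5], total = 9
  t=3: active resources = [4, 5], total = 9
  t=4: active resources = [4, 5], total = 9
  t=5: active resources = [5, 2], total = 7
  t=6: active resources = [3, 5, 2, 5], total = 15
  t=7: active resources = [3, 5, 2, 5, 4], total = 19
  t=8: active resources = [2, 5, 4], total = 11
  t=9: active resources = [2, 5, 4], total = 11
  t=10: active resources = [2, 4], total = 6
Peak resource demand = 19

19


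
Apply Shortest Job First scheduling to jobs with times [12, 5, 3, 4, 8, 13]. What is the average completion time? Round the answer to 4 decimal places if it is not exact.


SJF order (ascending): [3, 4, 5, 8, 12, 13]
Completion times:
  Job 1: burst=3, C=3
  Job 2: burst=4, C=7
  Job 3: burst=5, C=12
  Job 4: burst=8, C=20
  Job 5: burst=12, C=32
  Job 6: burst=13, C=45
Average completion = 119/6 = 19.8333

19.8333


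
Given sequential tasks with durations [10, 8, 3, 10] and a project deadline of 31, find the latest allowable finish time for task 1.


LF(activity 1) = deadline - sum of successor durations
Successors: activities 2 through 4 with durations [8, 3, 10]
Sum of successor durations = 21
LF = 31 - 21 = 10

10


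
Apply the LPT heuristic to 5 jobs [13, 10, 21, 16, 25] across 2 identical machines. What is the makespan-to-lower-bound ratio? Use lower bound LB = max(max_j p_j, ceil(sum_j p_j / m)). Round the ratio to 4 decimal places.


LPT order: [25, 21, 16, 13, 10]
Machine loads after assignment: [38, 47]
LPT makespan = 47
Lower bound = max(max_job, ceil(total/2)) = max(25, 43) = 43
Ratio = 47 / 43 = 1.093

1.093


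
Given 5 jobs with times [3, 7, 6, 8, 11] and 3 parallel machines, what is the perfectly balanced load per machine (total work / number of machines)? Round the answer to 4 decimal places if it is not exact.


Total processing time = 3 + 7 + 6 + 8 + 11 = 35
Number of machines = 3
Ideal balanced load = 35 / 3 = 11.6667

11.6667


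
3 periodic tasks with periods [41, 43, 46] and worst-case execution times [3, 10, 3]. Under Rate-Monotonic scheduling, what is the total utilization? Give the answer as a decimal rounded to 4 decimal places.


Compute individual utilizations (exact fractions):
  Task 1: C/T = 3/41 (approx. 0.0732)
  Task 2: C/T = 10/43 (approx. 0.2326)
  Task 3: C/T = 3/46 (approx. 0.0652)
Total utilization U = 3/41 + 10/43 + 3/46 = 30083/81098
Rounded to 4 decimal places: U = 0.3709
RM (Liu & Layland) bound for 3 tasks = 0.779763; compare with U = 30083/81098 (approx. 0.370946)
U <= bound, so schedulable by RM sufficient condition.

0.3709


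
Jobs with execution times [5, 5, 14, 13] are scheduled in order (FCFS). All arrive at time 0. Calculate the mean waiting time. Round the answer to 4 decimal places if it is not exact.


FCFS order (as given): [5, 5, 14, 13]
Waiting times:
  Job 1: wait = 0
  Job 2: wait = 5
  Job 3: wait = 10
  Job 4: wait = 24
Sum of waiting times = 39
Average waiting time = 39/4 = 9.75

9.75


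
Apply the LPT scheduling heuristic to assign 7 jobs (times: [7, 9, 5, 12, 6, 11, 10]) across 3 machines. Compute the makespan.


Sort jobs in decreasing order (LPT): [12, 11, 10, 9, 7, 6, 5]
Assign each job to the least loaded machine:
  Machine 1: jobs [12, 6, 5], load = 23
  Machine 2: jobs [11, 7], load = 18
  Machine 3: jobs [10, 9], load = 19
Makespan = max load = 23

23


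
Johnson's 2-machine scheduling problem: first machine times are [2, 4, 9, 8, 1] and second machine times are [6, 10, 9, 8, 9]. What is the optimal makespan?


Apply Johnson's rule:
  Group 1 (a <= b): [(5, 1, 9), (1, 2, 6), (2, 4, 10), (4, 8, 8), (3, 9, 9)]
  Group 2 (a > b): []
Optimal job order: [5, 1, 2, 4, 3]
Schedule:
  Job 5: M1 done at 1, M2 done at 10
  Job 1: M1 done at 3, M2 done at 16
  Job 2: M1 done at 7, M2 done at 26
  Job 4: M1 done at 15, M2 done at 34
  Job 3: M1 done at 24, M2 done at 43
Makespan = 43

43


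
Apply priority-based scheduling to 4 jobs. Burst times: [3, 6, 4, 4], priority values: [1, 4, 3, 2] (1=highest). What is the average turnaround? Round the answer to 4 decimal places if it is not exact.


Sort by priority (ascending = highest first):
Order: [(1, 3), (2, 4), (3, 4), (4, 6)]
Completion times:
  Priority 1, burst=3, C=3
  Priority 2, burst=4, C=7
  Priority 3, burst=4, C=11
  Priority 4, burst=6, C=17
Average turnaround = 38/4 = 9.5

9.5


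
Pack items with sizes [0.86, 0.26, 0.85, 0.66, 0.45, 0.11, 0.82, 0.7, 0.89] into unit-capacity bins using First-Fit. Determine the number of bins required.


Place items sequentially using First-Fit:
  Item 0.86 -> new Bin 1
  Item 0.26 -> new Bin 2
  Item 0.85 -> new Bin 3
  Item 0.66 -> Bin 2 (now 0.92)
  Item 0.45 -> new Bin 4
  Item 0.11 -> Bin 1 (now 0.97)
  Item 0.82 -> new Bin 5
  Item 0.7 -> new Bin 6
  Item 0.89 -> new Bin 7
Total bins used = 7

7


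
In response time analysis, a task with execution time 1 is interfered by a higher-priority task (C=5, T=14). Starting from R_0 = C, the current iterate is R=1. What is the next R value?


R_next = C + ceil(R_prev / T_hp) * C_hp
ceil(1 / 14) = ceil(0.0714) = 1
Interference = 1 * 5 = 5
R_next = 1 + 5 = 6

6


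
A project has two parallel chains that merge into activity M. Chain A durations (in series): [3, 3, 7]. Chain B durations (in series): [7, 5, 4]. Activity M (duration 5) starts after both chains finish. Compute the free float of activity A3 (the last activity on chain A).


ES(A3) = sum of predecessors on chain A = 6
EF(A3) = ES + duration = 6 + 7 = 13
Successor of A3 is M. ES(M) = max(sum(A), sum(B)) = max(13, 16) = 16
Free float = ES(successor) - EF(current) = 16 - 13 = 3

3


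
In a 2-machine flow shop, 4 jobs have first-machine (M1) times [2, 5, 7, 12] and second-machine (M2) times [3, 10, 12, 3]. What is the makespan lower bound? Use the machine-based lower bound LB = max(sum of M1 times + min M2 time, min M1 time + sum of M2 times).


LB1 = sum(M1 times) + min(M2 times) = 26 + 3 = 29
LB2 = min(M1 times) + sum(M2 times) = 2 + 28 = 30
Lower bound = max(LB1, LB2) = max(29, 30) = 30

30


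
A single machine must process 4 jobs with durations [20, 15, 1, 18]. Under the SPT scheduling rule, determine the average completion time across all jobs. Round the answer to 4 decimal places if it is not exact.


Sort jobs by processing time (SPT order): [1, 15, 18, 20]
Compute completion times sequentially:
  Job 1: processing = 1, completes at 1
  Job 2: processing = 15, completes at 16
  Job 3: processing = 18, completes at 34
  Job 4: processing = 20, completes at 54
Sum of completion times = 105
Average completion time = 105/4 = 26.25

26.25


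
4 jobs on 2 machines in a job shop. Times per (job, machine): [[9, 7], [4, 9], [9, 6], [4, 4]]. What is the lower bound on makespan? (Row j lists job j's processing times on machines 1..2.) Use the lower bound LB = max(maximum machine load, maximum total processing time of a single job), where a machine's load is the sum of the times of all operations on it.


Machine loads:
  Machine 1: 9 + 4 + 9 + 4 = 26
  Machine 2: 7 + 9 + 6 + 4 = 26
Max machine load = 26
Job totals:
  Job 1: 16
  Job 2: 13
  Job 3: 15
  Job 4: 8
Max job total = 16
Lower bound = max(26, 16) = 26

26


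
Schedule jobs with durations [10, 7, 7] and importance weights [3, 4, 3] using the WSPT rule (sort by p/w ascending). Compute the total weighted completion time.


Compute p/w ratios and sort ascending (WSPT): [(7, 4), (7, 3), (10, 3)]
Compute weighted completion times:
  Job (p=7,w=4): C=7, w*C=4*7=28
  Job (p=7,w=3): C=14, w*C=3*14=42
  Job (p=10,w=3): C=24, w*C=3*24=72
Total weighted completion time = 142

142


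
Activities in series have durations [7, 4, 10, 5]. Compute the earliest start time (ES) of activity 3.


Activity 3 starts after activities 1 through 2 complete.
Predecessor durations: [7, 4]
ES = 7 + 4 = 11

11


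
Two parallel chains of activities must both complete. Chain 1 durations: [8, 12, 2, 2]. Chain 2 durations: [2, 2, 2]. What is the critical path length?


Path A total = 8 + 12 + 2 + 2 = 24
Path B total = 2 + 2 + 2 = 6
Critical path = longest path = max(24, 6) = 24

24


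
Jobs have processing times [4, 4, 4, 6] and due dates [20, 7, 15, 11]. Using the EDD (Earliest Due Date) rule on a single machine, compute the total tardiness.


Sort by due date (EDD order): [(4, 7), (6, 11), (4, 15), (4, 20)]
Compute completion times and tardiness:
  Job 1: p=4, d=7, C=4, tardiness=max(0,4-7)=0
  Job 2: p=6, d=11, C=10, tardiness=max(0,10-11)=0
  Job 3: p=4, d=15, C=14, tardiness=max(0,14-15)=0
  Job 4: p=4, d=20, C=18, tardiness=max(0,18-20)=0
Total tardiness = 0

0


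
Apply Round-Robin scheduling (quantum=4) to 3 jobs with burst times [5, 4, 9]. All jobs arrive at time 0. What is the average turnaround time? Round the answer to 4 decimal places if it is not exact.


Time quantum = 4
Execution trace:
  J1 runs 4 units, time = 4
  J2 runs 4 units, time = 8
  J3 runs 4 units, time = 12
  J1 runs 1 units, time = 13
  J3 runs 4 units, time = 17
  J3 runs 1 units, time = 18
Finish times: [13, 8, 18]
Average turnaround = 39/3 = 13.0

13.0


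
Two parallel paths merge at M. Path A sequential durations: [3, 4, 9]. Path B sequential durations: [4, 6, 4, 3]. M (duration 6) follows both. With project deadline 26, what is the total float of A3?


Forward pass: ES(A3) = sum of predecessors on chain A = 7
EF = ES + duration = 7 + 9 = 16
Backward pass: LF(M) = deadline = 26; LS(M) = 26 - 6 = 20
LF(A3) = LS(M) - sum(successors on chain A) = 20 - 0 = 20
LS = LF - duration = 20 - 9 = 11
Total float = LS - ES = 11 - 7 = 4

4


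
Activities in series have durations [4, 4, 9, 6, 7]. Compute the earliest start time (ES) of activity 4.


Activity 4 starts after activities 1 through 3 complete.
Predecessor durations: [4, 4, 9]
ES = 4 + 4 + 9 = 17

17


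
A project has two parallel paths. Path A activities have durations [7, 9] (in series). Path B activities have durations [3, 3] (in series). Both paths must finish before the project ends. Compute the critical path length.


Path A total = 7 + 9 = 16
Path B total = 3 + 3 = 6
Critical path = longest path = max(16, 6) = 16

16


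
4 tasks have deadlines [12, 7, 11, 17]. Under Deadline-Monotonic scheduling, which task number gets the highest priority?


Sort tasks by relative deadline (ascending):
  Task 2: deadline = 7
  Task 3: deadline = 11
  Task 1: deadline = 12
  Task 4: deadline = 17
Priority order (highest first): [2, 3, 1, 4]
Highest priority task = 2

2


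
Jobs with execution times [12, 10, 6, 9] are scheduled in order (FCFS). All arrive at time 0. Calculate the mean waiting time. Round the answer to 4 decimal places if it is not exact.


FCFS order (as given): [12, 10, 6, 9]
Waiting times:
  Job 1: wait = 0
  Job 2: wait = 12
  Job 3: wait = 22
  Job 4: wait = 28
Sum of waiting times = 62
Average waiting time = 62/4 = 15.5

15.5


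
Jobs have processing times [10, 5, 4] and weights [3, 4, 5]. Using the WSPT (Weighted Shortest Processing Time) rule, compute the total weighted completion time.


Compute p/w ratios and sort ascending (WSPT): [(4, 5), (5, 4), (10, 3)]
Compute weighted completion times:
  Job (p=4,w=5): C=4, w*C=5*4=20
  Job (p=5,w=4): C=9, w*C=4*9=36
  Job (p=10,w=3): C=19, w*C=3*19=57
Total weighted completion time = 113

113


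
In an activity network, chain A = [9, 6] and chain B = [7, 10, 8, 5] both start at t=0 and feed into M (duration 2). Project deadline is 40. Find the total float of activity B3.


Forward pass: ES(B3) = sum of predecessors on chain B = 17
EF = ES + duration = 17 + 8 = 25
Backward pass: LF(M) = deadline = 40; LS(M) = 40 - 2 = 38
LF(B3) = LS(M) - sum(successors on chain B) = 38 - 5 = 33
LS = LF - duration = 33 - 8 = 25
Total float = LS - ES = 25 - 17 = 8

8


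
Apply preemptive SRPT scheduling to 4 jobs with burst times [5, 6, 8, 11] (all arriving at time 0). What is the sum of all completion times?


Since all jobs arrive at t=0, SRPT equals SPT ordering.
SPT order: [5, 6, 8, 11]
Completion times:
  Job 1: p=5, C=5
  Job 2: p=6, C=11
  Job 3: p=8, C=19
  Job 4: p=11, C=30
Total completion time = 5 + 11 + 19 + 30 = 65

65


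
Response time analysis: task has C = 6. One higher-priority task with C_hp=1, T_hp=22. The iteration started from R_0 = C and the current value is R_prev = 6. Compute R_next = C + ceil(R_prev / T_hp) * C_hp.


R_next = C + ceil(R_prev / T_hp) * C_hp
ceil(6 / 22) = ceil(0.2727) = 1
Interference = 1 * 1 = 1
R_next = 6 + 1 = 7

7


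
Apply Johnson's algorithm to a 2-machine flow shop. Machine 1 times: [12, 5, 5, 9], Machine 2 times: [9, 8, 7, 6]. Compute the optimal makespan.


Apply Johnson's rule:
  Group 1 (a <= b): [(2, 5, 8), (3, 5, 7)]
  Group 2 (a > b): [(1, 12, 9), (4, 9, 6)]
Optimal job order: [2, 3, 1, 4]
Schedule:
  Job 2: M1 done at 5, M2 done at 13
  Job 3: M1 done at 10, M2 done at 20
  Job 1: M1 done at 22, M2 done at 31
  Job 4: M1 done at 31, M2 done at 37
Makespan = 37

37


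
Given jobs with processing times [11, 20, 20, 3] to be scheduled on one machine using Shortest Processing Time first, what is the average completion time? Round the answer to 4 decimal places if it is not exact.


Sort jobs by processing time (SPT order): [3, 11, 20, 20]
Compute completion times sequentially:
  Job 1: processing = 3, completes at 3
  Job 2: processing = 11, completes at 14
  Job 3: processing = 20, completes at 34
  Job 4: processing = 20, completes at 54
Sum of completion times = 105
Average completion time = 105/4 = 26.25

26.25


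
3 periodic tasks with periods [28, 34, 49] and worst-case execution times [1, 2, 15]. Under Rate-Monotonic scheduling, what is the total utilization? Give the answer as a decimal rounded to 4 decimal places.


Compute individual utilizations (exact fractions):
  Task 1: C/T = 1/28 (approx. 0.0357)
  Task 2: C/T = 2/34 = 1/17 (approx. 0.0588)
  Task 3: C/T = 15/49 (approx. 0.3061)
Total utilization U = 1/28 + 1/17 + 15/49 = 1335/3332
Rounded to 4 decimal places: U = 0.4007
RM (Liu & Layland) bound for 3 tasks = 0.779763; compare with U = 1335/3332 (approx. 0.400660)
U <= bound, so schedulable by RM sufficient condition.

0.4007


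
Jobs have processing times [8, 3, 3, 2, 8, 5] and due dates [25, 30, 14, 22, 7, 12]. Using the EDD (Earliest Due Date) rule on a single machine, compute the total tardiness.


Sort by due date (EDD order): [(8, 7), (5, 12), (3, 14), (2, 22), (8, 25), (3, 30)]
Compute completion times and tardiness:
  Job 1: p=8, d=7, C=8, tardiness=max(0,8-7)=1
  Job 2: p=5, d=12, C=13, tardiness=max(0,13-12)=1
  Job 3: p=3, d=14, C=16, tardiness=max(0,16-14)=2
  Job 4: p=2, d=22, C=18, tardiness=max(0,18-22)=0
  Job 5: p=8, d=25, C=26, tardiness=max(0,26-25)=1
  Job 6: p=3, d=30, C=29, tardiness=max(0,29-30)=0
Total tardiness = 5

5


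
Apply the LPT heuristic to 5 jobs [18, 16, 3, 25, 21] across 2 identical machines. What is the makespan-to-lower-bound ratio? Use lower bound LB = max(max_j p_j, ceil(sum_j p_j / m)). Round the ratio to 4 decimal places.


LPT order: [25, 21, 18, 16, 3]
Machine loads after assignment: [41, 42]
LPT makespan = 42
Lower bound = max(max_job, ceil(total/2)) = max(25, 42) = 42
Ratio = 42 / 42 = 1.0

1.0


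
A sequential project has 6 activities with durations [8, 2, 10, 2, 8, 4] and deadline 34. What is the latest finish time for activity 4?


LF(activity 4) = deadline - sum of successor durations
Successors: activities 5 through 6 with durations [8, 4]
Sum of successor durations = 12
LF = 34 - 12 = 22

22


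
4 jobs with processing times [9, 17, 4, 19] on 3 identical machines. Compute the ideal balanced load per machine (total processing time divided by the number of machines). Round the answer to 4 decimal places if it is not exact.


Total processing time = 9 + 17 + 4 + 19 = 49
Number of machines = 3
Ideal balanced load = 49 / 3 = 16.3333

16.3333


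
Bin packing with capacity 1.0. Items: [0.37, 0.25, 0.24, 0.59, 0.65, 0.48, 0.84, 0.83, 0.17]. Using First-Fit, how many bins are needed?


Place items sequentially using First-Fit:
  Item 0.37 -> new Bin 1
  Item 0.25 -> Bin 1 (now 0.62)
  Item 0.24 -> Bin 1 (now 0.86)
  Item 0.59 -> new Bin 2
  Item 0.65 -> new Bin 3
  Item 0.48 -> new Bin 4
  Item 0.84 -> new Bin 5
  Item 0.83 -> new Bin 6
  Item 0.17 -> Bin 2 (now 0.76)
Total bins used = 6

6


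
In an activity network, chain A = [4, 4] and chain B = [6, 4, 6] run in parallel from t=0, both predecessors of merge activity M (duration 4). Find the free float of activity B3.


ES(B3) = sum of predecessors on chain B = 10
EF(B3) = ES + duration = 10 + 6 = 16
Successor of B3 is M. ES(M) = max(sum(A), sum(B)) = max(8, 16) = 16
Free float = ES(successor) - EF(current) = 16 - 16 = 0

0


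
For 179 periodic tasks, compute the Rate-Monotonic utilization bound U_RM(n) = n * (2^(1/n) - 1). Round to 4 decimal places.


Compute 2^(1/179) = 1.0038798378
Subtract 1: 1.0038798378 - 1 = 0.0038798378
Multiply by n: 179 * 0.0038798378 = 0.6944909662
Round to 4 dp: 0.6945

0.6945


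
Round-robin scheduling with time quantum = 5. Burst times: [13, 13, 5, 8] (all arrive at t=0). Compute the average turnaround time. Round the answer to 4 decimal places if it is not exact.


Time quantum = 5
Execution trace:
  J1 runs 5 units, time = 5
  J2 runs 5 units, time = 10
  J3 runs 5 units, time = 15
  J4 runs 5 units, time = 20
  J1 runs 5 units, time = 25
  J2 runs 5 units, time = 30
  J4 runs 3 units, time = 33
  J1 runs 3 units, time = 36
  J2 runs 3 units, time = 39
Finish times: [36, 39, 15, 33]
Average turnaround = 123/4 = 30.75

30.75


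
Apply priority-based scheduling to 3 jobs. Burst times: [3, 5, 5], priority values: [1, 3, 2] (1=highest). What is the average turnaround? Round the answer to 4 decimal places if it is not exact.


Sort by priority (ascending = highest first):
Order: [(1, 3), (2, 5), (3, 5)]
Completion times:
  Priority 1, burst=3, C=3
  Priority 2, burst=5, C=8
  Priority 3, burst=5, C=13
Average turnaround = 24/3 = 8.0

8.0


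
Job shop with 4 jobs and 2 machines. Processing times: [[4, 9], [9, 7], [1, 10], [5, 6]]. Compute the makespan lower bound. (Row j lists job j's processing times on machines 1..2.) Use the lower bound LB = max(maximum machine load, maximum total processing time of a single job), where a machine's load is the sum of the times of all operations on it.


Machine loads:
  Machine 1: 4 + 9 + 1 + 5 = 19
  Machine 2: 9 + 7 + 10 + 6 = 32
Max machine load = 32
Job totals:
  Job 1: 13
  Job 2: 16
  Job 3: 11
  Job 4: 11
Max job total = 16
Lower bound = max(32, 16) = 32

32


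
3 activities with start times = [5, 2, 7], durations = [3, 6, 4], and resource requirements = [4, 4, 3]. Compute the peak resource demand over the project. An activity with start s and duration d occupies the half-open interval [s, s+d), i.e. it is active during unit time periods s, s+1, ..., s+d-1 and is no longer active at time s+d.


Each activity i is active on [start_i, start_i + duration_i).
Compute total resource usage per time slot:
  t=0: active resources = [], total = 0
  t=1: active resources = [], total = 0
  t=2: active resources = [4], total = 4
  t=3: active resources = [4], total = 4
  t=4: active resources = [4], total = 4
  t=5: active resources = [4, 4], total = 8
  t=6: active resources = [4, 4], total = 8
  t=7: active resources = [4, 4, 3], total = 11
  t=8: active resources = [3], total = 3
  t=9: active resources = [3], total = 3
  t=10: active resources = [3], total = 3
Peak resource demand = 11

11


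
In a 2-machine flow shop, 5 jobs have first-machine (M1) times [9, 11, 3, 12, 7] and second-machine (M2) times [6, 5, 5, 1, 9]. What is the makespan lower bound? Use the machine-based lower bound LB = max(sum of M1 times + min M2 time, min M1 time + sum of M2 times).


LB1 = sum(M1 times) + min(M2 times) = 42 + 1 = 43
LB2 = min(M1 times) + sum(M2 times) = 3 + 26 = 29
Lower bound = max(LB1, LB2) = max(43, 29) = 43

43


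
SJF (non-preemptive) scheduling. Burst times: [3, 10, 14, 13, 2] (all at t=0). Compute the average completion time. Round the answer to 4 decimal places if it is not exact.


SJF order (ascending): [2, 3, 10, 13, 14]
Completion times:
  Job 1: burst=2, C=2
  Job 2: burst=3, C=5
  Job 3: burst=10, C=15
  Job 4: burst=13, C=28
  Job 5: burst=14, C=42
Average completion = 92/5 = 18.4

18.4


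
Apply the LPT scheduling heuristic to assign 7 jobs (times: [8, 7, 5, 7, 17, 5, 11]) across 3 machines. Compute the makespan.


Sort jobs in decreasing order (LPT): [17, 11, 8, 7, 7, 5, 5]
Assign each job to the least loaded machine:
  Machine 1: jobs [17, 5], load = 22
  Machine 2: jobs [11, 7], load = 18
  Machine 3: jobs [8, 7, 5], load = 20
Makespan = max load = 22

22


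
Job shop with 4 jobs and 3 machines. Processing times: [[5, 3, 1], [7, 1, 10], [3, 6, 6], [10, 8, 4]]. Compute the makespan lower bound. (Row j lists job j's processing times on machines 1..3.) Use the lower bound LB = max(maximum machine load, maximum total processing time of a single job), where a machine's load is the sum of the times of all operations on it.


Machine loads:
  Machine 1: 5 + 7 + 3 + 10 = 25
  Machine 2: 3 + 1 + 6 + 8 = 18
  Machine 3: 1 + 10 + 6 + 4 = 21
Max machine load = 25
Job totals:
  Job 1: 9
  Job 2: 18
  Job 3: 15
  Job 4: 22
Max job total = 22
Lower bound = max(25, 22) = 25

25


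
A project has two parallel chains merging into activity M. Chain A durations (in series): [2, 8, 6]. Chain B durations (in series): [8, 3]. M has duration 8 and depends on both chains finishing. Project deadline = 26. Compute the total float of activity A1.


Forward pass: ES(A1) = sum of predecessors on chain A = 0
EF = ES + duration = 0 + 2 = 2
Backward pass: LF(M) = deadline = 26; LS(M) = 26 - 8 = 18
LF(A1) = LS(M) - sum(successors on chain A) = 18 - 14 = 4
LS = LF - duration = 4 - 2 = 2
Total float = LS - ES = 2 - 0 = 2

2


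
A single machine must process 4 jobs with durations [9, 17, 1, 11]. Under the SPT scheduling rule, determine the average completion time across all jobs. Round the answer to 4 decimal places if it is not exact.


Sort jobs by processing time (SPT order): [1, 9, 11, 17]
Compute completion times sequentially:
  Job 1: processing = 1, completes at 1
  Job 2: processing = 9, completes at 10
  Job 3: processing = 11, completes at 21
  Job 4: processing = 17, completes at 38
Sum of completion times = 70
Average completion time = 70/4 = 17.5

17.5


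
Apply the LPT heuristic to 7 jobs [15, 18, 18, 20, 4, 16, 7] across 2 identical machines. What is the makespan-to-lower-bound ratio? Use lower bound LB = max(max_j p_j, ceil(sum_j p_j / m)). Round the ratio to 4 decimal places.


LPT order: [20, 18, 18, 16, 15, 7, 4]
Machine loads after assignment: [51, 47]
LPT makespan = 51
Lower bound = max(max_job, ceil(total/2)) = max(20, 49) = 49
Ratio = 51 / 49 = 1.0408

1.0408


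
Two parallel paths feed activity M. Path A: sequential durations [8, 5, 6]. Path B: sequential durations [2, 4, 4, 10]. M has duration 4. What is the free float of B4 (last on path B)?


ES(B4) = sum of predecessors on chain B = 10
EF(B4) = ES + duration = 10 + 10 = 20
Successor of B4 is M. ES(M) = max(sum(A), sum(B)) = max(19, 20) = 20
Free float = ES(successor) - EF(current) = 20 - 20 = 0

0


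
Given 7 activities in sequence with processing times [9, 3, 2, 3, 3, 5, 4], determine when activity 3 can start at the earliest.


Activity 3 starts after activities 1 through 2 complete.
Predecessor durations: [9, 3]
ES = 9 + 3 = 12

12


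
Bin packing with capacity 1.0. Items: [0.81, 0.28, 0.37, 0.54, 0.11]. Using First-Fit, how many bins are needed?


Place items sequentially using First-Fit:
  Item 0.81 -> new Bin 1
  Item 0.28 -> new Bin 2
  Item 0.37 -> Bin 2 (now 0.65)
  Item 0.54 -> new Bin 3
  Item 0.11 -> Bin 1 (now 0.92)
Total bins used = 3

3


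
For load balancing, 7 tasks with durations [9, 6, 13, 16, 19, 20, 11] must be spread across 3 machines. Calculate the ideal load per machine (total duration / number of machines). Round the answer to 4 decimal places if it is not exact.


Total processing time = 9 + 6 + 13 + 16 + 19 + 20 + 11 = 94
Number of machines = 3
Ideal balanced load = 94 / 3 = 31.3333

31.3333


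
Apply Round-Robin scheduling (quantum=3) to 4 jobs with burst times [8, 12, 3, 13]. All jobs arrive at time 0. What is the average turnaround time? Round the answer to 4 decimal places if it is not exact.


Time quantum = 3
Execution trace:
  J1 runs 3 units, time = 3
  J2 runs 3 units, time = 6
  J3 runs 3 units, time = 9
  J4 runs 3 units, time = 12
  J1 runs 3 units, time = 15
  J2 runs 3 units, time = 18
  J4 runs 3 units, time = 21
  J1 runs 2 units, time = 23
  J2 runs 3 units, time = 26
  J4 runs 3 units, time = 29
  J2 runs 3 units, time = 32
  J4 runs 3 units, time = 35
  J4 runs 1 units, time = 36
Finish times: [23, 32, 9, 36]
Average turnaround = 100/4 = 25.0

25.0


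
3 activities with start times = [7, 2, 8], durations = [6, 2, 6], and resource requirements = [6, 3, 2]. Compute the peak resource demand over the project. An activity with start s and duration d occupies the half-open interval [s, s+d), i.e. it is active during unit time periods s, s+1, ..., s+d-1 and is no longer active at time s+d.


Each activity i is active on [start_i, start_i + duration_i).
Compute total resource usage per time slot:
  t=0: active resources = [], total = 0
  t=1: active resources = [], total = 0
  t=2: active resources = [3], total = 3
  t=3: active resources = [3], total = 3
  t=4: active resources = [], total = 0
  t=5: active resources = [], total = 0
  t=6: active resources = [], total = 0
  t=7: active resources = [6], total = 6
  t=8: active resources = [6, 2], total = 8
  t=9: active resources = [6, 2], total = 8
  t=10: active resources = [6, 2], total = 8
  t=11: active resources = [6, 2], total = 8
  t=12: active resources = [6, 2], total = 8
  t=13: active resources = [2], total = 2
Peak resource demand = 8

8


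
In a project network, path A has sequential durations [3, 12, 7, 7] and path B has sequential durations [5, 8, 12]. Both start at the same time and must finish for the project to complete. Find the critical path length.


Path A total = 3 + 12 + 7 + 7 = 29
Path B total = 5 + 8 + 12 = 25
Critical path = longest path = max(29, 25) = 29

29


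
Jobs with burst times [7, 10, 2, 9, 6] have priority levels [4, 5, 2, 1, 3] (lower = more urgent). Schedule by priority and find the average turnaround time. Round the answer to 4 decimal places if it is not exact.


Sort by priority (ascending = highest first):
Order: [(1, 9), (2, 2), (3, 6), (4, 7), (5, 10)]
Completion times:
  Priority 1, burst=9, C=9
  Priority 2, burst=2, C=11
  Priority 3, burst=6, C=17
  Priority 4, burst=7, C=24
  Priority 5, burst=10, C=34
Average turnaround = 95/5 = 19.0

19.0


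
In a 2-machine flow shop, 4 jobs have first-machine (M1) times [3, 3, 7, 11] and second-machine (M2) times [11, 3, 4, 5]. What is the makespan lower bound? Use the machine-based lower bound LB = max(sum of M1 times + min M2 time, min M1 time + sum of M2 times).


LB1 = sum(M1 times) + min(M2 times) = 24 + 3 = 27
LB2 = min(M1 times) + sum(M2 times) = 3 + 23 = 26
Lower bound = max(LB1, LB2) = max(27, 26) = 27

27


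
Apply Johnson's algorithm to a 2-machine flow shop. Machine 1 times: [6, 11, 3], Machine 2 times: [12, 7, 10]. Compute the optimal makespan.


Apply Johnson's rule:
  Group 1 (a <= b): [(3, 3, 10), (1, 6, 12)]
  Group 2 (a > b): [(2, 11, 7)]
Optimal job order: [3, 1, 2]
Schedule:
  Job 3: M1 done at 3, M2 done at 13
  Job 1: M1 done at 9, M2 done at 25
  Job 2: M1 done at 20, M2 done at 32
Makespan = 32

32
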